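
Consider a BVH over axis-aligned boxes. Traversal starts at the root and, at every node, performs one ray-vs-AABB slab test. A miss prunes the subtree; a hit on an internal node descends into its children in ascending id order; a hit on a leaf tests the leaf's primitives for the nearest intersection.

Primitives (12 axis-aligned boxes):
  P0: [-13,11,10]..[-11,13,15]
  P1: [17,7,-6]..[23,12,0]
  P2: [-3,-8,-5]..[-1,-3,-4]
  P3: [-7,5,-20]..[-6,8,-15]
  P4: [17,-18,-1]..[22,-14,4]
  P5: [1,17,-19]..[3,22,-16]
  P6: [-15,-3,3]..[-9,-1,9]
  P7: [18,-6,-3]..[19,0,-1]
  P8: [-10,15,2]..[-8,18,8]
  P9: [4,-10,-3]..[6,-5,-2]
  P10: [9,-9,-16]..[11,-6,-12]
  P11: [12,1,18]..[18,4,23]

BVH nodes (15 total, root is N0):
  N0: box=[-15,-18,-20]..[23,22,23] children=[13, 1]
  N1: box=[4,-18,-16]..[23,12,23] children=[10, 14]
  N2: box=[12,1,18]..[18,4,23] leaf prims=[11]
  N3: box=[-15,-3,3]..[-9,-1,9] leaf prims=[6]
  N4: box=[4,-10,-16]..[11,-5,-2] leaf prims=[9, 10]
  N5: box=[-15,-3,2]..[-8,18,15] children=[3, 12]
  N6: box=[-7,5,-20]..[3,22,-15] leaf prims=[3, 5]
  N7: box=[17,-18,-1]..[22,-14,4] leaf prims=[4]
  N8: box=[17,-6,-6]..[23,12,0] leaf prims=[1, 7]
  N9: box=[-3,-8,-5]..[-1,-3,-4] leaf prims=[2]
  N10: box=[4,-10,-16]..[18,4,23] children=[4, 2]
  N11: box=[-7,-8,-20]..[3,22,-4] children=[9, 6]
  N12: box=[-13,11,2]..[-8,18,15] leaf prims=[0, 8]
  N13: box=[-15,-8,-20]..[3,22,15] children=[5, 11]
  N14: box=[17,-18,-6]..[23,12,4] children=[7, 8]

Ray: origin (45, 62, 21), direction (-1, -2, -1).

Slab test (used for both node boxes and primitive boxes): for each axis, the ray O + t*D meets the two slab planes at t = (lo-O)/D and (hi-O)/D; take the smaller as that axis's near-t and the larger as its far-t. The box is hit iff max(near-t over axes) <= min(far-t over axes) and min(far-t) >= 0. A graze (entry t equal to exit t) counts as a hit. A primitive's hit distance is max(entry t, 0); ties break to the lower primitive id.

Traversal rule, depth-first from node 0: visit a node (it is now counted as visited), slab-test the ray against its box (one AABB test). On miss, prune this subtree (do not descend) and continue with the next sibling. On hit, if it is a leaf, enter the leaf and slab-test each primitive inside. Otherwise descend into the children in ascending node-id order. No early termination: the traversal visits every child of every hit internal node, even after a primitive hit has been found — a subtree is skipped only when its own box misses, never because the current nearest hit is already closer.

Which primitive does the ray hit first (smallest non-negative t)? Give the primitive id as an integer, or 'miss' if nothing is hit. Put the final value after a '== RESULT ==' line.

Trace the traversal:
N0 x:[22,60] y:[20,40] z:[-2,41] -> hit [22,40], descend [1, 13]
  N1 x:[22,41] y:[25,40] z:[-2,37] -> hit [25,37], descend [10, 14]
    N10 x:[27,41] y:[29,36] z:[-2,37] -> hit [29,36], descend [2, 4]
      N2 x:[27,33] y:[29,61/2] z:[-2,3] -> miss, prune
      N4 x:[34,41] y:[67/2,36] z:[23,37] -> hit [34,36] leaf, test {P9(miss), P10@t=34}
    N14 x:[22,28] y:[25,40] z:[17,27] -> hit [25,27], descend [7, 8]
      N7 x:[23,28] y:[38,40] z:[17,22] -> miss, prune
      N8 x:[22,28] y:[25,34] z:[21,27] -> hit [25,27] leaf, test {P1@t=25, P7(miss)}
  N13 x:[42,60] y:[20,35] z:[6,41] -> miss, prune

order=[0, 1, 10, 2, 4, 14, 7, 8, 13]  |boxes|=9  |leaves|=2  hit=P1

== RESULT ==
1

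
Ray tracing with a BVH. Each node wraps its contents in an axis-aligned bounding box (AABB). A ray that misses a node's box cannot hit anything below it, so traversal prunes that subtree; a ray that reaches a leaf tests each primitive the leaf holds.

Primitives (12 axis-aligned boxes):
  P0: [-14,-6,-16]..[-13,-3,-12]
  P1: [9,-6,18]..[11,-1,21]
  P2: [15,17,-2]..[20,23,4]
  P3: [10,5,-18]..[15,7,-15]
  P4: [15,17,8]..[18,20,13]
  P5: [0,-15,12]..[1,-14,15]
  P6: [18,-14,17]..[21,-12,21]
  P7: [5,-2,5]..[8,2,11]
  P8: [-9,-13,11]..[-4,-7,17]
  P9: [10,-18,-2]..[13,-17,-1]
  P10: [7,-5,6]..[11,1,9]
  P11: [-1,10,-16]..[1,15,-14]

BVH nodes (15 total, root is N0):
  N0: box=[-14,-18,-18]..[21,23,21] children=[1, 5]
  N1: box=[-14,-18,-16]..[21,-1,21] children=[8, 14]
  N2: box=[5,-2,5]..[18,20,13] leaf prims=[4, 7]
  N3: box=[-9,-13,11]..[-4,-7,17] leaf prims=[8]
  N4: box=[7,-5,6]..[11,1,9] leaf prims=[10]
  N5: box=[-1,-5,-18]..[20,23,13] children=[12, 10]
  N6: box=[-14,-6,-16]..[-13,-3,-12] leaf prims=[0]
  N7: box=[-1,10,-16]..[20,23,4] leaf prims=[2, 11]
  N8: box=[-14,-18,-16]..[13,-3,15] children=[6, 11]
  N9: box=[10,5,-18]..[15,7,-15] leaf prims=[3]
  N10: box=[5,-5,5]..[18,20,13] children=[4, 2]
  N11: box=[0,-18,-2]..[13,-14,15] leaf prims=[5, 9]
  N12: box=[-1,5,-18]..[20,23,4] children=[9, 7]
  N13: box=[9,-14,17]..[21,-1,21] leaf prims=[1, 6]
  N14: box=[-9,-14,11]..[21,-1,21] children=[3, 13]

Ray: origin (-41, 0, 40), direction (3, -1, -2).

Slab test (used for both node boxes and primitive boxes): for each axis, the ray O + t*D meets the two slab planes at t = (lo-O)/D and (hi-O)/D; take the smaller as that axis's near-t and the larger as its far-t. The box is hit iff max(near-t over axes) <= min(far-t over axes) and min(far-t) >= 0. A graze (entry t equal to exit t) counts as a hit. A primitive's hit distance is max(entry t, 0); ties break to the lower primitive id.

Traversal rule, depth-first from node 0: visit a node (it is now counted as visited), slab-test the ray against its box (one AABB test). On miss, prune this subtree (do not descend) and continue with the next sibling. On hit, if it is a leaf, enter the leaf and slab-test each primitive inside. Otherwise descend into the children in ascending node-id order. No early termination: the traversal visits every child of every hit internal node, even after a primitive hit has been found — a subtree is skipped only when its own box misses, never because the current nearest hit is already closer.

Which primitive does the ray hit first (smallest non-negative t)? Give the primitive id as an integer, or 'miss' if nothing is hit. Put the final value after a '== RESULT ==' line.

Trace the traversal:
N0 x:[9,62/3] y:[-23,18] z:[19/2,29] -> hit [19/2,18], descend [1, 5]
  N1 x:[9,62/3] y:[1,18] z:[19/2,28] -> hit [19/2,18], descend [8, 14]
    N8 x:[9,18] y:[3,18] z:[25/2,28] -> hit [25/2,18], descend [6, 11]
      N6 x:[9,28/3] y:[3,6] z:[26,28] -> miss, prune
      N11 x:[41/3,18] y:[14,18] z:[25/2,21] -> hit [14,18] leaf, test {P5@t=14, P9(miss)}
    N14 x:[32/3,62/3] y:[1,14] z:[19/2,29/2] -> hit [32/3,14], descend [3, 13]
      N3 x:[32/3,37/3] y:[7,13] z:[23/2,29/2] -> hit [23/2,37/3] leaf, test {P8@t=23/2}
      N13 x:[50/3,62/3] y:[1,14] z:[19/2,23/2] -> miss, prune
  N5 x:[40/3,61/3] y:[-23,5] z:[27/2,29] -> miss, prune

9 AABB tests over nodes [0, 1, 8, 6, 11, 14, 3, 13, 5]; 2 leaves entered; closest P8.

== RESULT ==
8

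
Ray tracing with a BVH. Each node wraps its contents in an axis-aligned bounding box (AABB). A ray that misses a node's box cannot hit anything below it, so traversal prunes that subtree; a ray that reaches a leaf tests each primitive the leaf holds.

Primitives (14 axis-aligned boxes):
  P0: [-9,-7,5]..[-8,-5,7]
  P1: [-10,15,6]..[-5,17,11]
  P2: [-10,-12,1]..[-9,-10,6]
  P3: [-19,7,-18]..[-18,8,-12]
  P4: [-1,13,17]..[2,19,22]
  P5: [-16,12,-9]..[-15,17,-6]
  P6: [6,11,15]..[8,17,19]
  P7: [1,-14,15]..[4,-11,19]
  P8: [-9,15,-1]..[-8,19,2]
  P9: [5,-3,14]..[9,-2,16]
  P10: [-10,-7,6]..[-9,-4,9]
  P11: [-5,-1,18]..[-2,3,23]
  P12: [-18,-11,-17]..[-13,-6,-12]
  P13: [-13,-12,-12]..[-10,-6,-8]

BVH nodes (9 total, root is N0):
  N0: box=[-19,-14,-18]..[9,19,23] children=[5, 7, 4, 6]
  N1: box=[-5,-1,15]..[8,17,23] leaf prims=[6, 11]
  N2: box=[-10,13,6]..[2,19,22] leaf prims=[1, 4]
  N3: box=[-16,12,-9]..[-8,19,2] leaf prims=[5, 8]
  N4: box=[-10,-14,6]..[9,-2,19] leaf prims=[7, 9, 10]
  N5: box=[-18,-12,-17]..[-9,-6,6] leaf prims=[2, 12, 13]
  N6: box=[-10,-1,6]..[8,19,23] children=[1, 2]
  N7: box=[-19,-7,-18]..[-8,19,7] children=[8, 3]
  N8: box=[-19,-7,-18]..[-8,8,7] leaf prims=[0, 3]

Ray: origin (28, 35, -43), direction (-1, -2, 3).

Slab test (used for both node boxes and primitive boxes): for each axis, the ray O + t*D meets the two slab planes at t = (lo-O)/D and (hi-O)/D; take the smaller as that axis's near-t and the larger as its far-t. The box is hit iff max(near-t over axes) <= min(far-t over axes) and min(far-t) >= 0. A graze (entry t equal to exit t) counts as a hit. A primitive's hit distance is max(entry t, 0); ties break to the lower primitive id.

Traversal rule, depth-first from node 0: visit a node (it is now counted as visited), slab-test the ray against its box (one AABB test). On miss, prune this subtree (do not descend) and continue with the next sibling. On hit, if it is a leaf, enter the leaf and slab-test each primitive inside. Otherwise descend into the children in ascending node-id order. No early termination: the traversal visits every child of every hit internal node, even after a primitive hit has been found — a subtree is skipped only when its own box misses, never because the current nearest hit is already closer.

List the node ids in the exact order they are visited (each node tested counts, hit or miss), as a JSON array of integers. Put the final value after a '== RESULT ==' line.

Trace the traversal:
N0 x:[19,47] y:[8,49/2] z:[25/3,22] -> hit [19,22], descend [4, 5, 6, 7]
  N4 x:[19,38] y:[37/2,49/2] z:[49/3,62/3] -> hit [19,62/3] leaf, test {P7(miss), P9@t=19, P10(miss)}
  N5 x:[37,46] y:[41/2,47/2] z:[26/3,49/3] -> miss, prune
  N6 x:[20,38] y:[8,18] z:[49/3,22] -> miss, prune
  N7 x:[36,47] y:[8,21] z:[25/3,50/3] -> miss, prune

Visited [0, 4, 5, 6, 7]. Tests: 5 box, 1 leaf. Nearest: P9.

== RESULT ==
[0, 4, 5, 6, 7]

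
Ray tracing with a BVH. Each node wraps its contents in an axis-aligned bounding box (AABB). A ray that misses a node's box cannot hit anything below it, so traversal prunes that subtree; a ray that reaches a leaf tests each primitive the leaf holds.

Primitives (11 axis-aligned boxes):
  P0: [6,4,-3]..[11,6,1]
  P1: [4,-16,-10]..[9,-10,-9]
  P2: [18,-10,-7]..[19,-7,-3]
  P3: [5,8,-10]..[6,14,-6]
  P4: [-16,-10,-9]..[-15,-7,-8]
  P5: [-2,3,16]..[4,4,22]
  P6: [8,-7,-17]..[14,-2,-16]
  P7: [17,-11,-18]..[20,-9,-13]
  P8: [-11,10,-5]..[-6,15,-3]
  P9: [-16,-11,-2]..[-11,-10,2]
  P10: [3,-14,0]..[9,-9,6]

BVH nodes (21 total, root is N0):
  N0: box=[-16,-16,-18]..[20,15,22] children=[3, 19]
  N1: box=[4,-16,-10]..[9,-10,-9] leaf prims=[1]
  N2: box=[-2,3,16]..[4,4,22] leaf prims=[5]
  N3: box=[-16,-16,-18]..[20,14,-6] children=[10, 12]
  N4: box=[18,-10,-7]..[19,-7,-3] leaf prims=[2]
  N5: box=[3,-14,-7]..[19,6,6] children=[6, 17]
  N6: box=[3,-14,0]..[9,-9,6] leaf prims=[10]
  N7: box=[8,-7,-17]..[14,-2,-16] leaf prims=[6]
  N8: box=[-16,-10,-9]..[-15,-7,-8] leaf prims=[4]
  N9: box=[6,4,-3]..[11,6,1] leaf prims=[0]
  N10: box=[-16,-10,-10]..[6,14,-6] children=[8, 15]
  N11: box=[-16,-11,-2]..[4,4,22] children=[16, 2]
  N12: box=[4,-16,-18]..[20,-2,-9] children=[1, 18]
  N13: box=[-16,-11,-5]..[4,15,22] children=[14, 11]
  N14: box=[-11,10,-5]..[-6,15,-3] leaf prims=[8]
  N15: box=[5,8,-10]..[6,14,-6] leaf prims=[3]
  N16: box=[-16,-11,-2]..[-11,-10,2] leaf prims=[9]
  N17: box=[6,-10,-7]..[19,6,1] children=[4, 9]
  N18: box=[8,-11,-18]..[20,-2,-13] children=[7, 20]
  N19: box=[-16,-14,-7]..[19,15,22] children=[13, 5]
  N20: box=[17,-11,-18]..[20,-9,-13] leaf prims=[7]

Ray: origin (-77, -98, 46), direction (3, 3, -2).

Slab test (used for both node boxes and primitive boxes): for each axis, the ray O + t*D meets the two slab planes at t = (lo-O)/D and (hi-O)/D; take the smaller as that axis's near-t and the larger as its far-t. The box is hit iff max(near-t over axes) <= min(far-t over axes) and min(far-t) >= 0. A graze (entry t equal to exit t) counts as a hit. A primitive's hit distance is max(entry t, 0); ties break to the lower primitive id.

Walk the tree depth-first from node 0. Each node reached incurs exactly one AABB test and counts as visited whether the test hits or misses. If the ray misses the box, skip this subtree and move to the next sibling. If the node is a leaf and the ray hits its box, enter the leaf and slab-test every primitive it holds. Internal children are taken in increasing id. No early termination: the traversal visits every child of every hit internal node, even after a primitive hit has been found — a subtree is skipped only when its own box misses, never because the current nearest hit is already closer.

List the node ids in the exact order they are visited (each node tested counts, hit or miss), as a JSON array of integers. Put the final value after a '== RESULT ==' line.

Trace the traversal:
N0 x:[61/3,97/3] y:[82/3,113/3] z:[12,32] -> hit [82/3,32], descend [3, 19]
  N3 x:[61/3,97/3] y:[82/3,112/3] z:[26,32] -> hit [82/3,32], descend [10, 12]
    N10 x:[61/3,83/3] y:[88/3,112/3] z:[26,28] -> miss, prune
    N12 x:[27,97/3] y:[82/3,32] z:[55/2,32] -> hit [55/2,32], descend [1, 18]
      N1 x:[27,86/3] y:[82/3,88/3] z:[55/2,28] -> hit [55/2,28] leaf, test {P1@t=55/2}
      N18 x:[85/3,97/3] y:[29,32] z:[59/2,32] -> hit [59/2,32], descend [7, 20]
        N7 x:[85/3,91/3] y:[91/3,32] z:[31,63/2] -> miss, prune
        N20 x:[94/3,97/3] y:[29,89/3] z:[59/2,32] -> miss, prune
  N19 x:[61/3,32] y:[28,113/3] z:[12,53/2] -> miss, prune

Summary -> nodes [0, 3, 10, 12, 1, 18, 7, 20, 19]; box-tests=9; leaf-entries=1; first=P1

== RESULT ==
[0, 3, 10, 12, 1, 18, 7, 20, 19]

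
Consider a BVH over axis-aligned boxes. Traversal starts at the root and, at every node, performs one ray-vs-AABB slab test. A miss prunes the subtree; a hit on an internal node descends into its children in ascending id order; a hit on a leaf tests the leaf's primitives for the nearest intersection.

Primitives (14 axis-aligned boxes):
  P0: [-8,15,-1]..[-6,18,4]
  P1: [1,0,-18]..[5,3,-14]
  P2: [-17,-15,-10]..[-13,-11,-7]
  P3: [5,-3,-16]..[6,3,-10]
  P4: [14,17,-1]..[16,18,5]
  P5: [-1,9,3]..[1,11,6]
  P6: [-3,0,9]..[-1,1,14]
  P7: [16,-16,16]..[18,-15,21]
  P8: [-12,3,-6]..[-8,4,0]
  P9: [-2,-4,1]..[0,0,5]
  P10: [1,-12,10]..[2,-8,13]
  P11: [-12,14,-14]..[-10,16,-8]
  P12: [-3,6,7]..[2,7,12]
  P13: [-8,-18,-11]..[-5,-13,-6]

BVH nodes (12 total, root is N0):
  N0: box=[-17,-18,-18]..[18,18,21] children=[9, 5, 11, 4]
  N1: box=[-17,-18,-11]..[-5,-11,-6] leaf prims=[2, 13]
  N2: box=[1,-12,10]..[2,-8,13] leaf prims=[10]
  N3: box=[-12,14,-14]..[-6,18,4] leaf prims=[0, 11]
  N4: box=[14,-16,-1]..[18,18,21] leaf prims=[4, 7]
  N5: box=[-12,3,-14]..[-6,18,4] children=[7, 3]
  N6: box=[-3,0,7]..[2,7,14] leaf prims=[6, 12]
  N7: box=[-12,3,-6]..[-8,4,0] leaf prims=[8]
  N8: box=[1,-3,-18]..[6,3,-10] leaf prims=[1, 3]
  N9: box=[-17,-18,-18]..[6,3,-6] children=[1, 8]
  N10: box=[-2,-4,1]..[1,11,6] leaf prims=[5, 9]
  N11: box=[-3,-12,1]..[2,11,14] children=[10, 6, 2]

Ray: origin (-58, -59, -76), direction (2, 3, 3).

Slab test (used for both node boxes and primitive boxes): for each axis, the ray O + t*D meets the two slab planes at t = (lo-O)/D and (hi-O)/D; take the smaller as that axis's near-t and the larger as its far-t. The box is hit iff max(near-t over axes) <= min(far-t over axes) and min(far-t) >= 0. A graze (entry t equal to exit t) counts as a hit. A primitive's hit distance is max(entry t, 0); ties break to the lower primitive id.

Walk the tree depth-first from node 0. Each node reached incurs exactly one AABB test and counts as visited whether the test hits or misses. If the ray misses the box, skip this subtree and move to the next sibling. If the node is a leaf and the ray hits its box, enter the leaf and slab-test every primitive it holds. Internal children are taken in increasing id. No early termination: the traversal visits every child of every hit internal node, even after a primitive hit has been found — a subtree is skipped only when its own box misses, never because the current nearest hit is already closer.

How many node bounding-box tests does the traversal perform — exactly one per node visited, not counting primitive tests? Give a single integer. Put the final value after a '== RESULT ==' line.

Trace the traversal:
N0 x:[41/2,38] y:[41/3,77/3] z:[58/3,97/3] -> hit [41/2,77/3], descend [4, 5, 9, 11]
  N4 x:[36,38] y:[43/3,77/3] z:[25,97/3] -> miss, prune
  N5 x:[23,26] y:[62/3,77/3] z:[62/3,80/3] -> hit [23,77/3], descend [3, 7]
    N3 x:[23,26] y:[73/3,77/3] z:[62/3,80/3] -> hit [73/3,77/3] leaf, test {P0@t=25, P11(miss)}
    N7 x:[23,25] y:[62/3,21] z:[70/3,76/3] -> miss, prune
  N9 x:[41/2,32] y:[41/3,62/3] z:[58/3,70/3] -> hit [41/2,62/3], descend [1, 8]
    N1 x:[41/2,53/2] y:[41/3,16] z:[65/3,70/3] -> miss, prune
    N8 x:[59/2,32] y:[56/3,62/3] z:[58/3,22] -> miss, prune
  N11 x:[55/2,30] y:[47/3,70/3] z:[77/3,30] -> miss, prune

order=[0, 4, 5, 3, 7, 9, 1, 8, 11]  |boxes|=9  |leaves|=1  hit=P0

== RESULT ==
9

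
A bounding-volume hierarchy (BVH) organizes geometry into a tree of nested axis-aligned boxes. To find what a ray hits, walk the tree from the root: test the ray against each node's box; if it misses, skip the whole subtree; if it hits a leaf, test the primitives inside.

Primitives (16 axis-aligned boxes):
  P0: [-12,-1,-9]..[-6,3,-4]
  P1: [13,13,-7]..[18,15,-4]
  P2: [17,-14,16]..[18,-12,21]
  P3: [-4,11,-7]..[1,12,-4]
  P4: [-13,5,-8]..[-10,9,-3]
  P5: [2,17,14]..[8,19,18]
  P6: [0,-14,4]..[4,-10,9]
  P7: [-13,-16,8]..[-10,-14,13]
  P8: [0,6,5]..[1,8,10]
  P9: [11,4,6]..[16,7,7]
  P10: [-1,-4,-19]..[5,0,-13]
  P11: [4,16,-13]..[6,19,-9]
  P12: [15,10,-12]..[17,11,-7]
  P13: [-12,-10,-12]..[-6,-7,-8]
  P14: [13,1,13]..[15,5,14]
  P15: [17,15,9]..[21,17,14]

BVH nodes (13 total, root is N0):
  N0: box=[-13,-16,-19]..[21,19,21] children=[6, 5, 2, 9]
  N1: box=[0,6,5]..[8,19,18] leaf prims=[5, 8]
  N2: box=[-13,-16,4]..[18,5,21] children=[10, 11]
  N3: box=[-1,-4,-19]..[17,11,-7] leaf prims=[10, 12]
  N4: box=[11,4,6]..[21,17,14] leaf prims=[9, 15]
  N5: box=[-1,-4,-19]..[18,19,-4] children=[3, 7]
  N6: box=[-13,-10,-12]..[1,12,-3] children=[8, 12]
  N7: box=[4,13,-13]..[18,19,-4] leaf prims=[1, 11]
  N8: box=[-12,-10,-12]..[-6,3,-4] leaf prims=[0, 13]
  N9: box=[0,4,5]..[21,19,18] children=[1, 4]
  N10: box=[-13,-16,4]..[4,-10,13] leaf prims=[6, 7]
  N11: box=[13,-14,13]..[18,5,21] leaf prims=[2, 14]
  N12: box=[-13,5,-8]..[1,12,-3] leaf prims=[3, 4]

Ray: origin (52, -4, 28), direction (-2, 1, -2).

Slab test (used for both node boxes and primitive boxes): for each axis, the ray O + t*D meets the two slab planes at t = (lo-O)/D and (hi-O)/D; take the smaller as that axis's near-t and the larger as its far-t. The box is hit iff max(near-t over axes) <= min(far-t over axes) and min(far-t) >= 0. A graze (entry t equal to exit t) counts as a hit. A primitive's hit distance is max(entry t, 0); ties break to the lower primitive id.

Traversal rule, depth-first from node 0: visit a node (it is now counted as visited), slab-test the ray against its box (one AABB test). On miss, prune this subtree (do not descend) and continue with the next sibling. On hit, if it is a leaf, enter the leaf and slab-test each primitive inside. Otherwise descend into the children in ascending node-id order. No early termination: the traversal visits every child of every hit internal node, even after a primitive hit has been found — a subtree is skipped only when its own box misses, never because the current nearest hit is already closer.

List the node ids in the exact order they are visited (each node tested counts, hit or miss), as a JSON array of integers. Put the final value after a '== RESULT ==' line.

Traverse from the root:
N0 x:[31/2,65/2] y:[-12,23] z:[7/2,47/2] -> hit [31/2,23], descend [2, 5, 6, 9]
  N2 x:[17,65/2] y:[-12,9] z:[7/2,12] -> miss, prune
  N5 x:[17,53/2] y:[0,23] z:[16,47/2] -> hit [17,23], descend [3, 7]
    N3 x:[35/2,53/2] y:[0,15] z:[35/2,47/2] -> miss, prune
    N7 x:[17,24] y:[17,23] z:[16,41/2] -> hit [17,41/2] leaf, test {P1@t=17, P11(miss)}
  N6 x:[51/2,65/2] y:[-6,16] z:[31/2,20] -> miss, prune
  N9 x:[31/2,26] y:[8,23] z:[5,23/2] -> miss, prune

Summary -> nodes [0, 2, 5, 3, 7, 6, 9]; box-tests=7; leaf-entries=1; first=P1

== RESULT ==
[0, 2, 5, 3, 7, 6, 9]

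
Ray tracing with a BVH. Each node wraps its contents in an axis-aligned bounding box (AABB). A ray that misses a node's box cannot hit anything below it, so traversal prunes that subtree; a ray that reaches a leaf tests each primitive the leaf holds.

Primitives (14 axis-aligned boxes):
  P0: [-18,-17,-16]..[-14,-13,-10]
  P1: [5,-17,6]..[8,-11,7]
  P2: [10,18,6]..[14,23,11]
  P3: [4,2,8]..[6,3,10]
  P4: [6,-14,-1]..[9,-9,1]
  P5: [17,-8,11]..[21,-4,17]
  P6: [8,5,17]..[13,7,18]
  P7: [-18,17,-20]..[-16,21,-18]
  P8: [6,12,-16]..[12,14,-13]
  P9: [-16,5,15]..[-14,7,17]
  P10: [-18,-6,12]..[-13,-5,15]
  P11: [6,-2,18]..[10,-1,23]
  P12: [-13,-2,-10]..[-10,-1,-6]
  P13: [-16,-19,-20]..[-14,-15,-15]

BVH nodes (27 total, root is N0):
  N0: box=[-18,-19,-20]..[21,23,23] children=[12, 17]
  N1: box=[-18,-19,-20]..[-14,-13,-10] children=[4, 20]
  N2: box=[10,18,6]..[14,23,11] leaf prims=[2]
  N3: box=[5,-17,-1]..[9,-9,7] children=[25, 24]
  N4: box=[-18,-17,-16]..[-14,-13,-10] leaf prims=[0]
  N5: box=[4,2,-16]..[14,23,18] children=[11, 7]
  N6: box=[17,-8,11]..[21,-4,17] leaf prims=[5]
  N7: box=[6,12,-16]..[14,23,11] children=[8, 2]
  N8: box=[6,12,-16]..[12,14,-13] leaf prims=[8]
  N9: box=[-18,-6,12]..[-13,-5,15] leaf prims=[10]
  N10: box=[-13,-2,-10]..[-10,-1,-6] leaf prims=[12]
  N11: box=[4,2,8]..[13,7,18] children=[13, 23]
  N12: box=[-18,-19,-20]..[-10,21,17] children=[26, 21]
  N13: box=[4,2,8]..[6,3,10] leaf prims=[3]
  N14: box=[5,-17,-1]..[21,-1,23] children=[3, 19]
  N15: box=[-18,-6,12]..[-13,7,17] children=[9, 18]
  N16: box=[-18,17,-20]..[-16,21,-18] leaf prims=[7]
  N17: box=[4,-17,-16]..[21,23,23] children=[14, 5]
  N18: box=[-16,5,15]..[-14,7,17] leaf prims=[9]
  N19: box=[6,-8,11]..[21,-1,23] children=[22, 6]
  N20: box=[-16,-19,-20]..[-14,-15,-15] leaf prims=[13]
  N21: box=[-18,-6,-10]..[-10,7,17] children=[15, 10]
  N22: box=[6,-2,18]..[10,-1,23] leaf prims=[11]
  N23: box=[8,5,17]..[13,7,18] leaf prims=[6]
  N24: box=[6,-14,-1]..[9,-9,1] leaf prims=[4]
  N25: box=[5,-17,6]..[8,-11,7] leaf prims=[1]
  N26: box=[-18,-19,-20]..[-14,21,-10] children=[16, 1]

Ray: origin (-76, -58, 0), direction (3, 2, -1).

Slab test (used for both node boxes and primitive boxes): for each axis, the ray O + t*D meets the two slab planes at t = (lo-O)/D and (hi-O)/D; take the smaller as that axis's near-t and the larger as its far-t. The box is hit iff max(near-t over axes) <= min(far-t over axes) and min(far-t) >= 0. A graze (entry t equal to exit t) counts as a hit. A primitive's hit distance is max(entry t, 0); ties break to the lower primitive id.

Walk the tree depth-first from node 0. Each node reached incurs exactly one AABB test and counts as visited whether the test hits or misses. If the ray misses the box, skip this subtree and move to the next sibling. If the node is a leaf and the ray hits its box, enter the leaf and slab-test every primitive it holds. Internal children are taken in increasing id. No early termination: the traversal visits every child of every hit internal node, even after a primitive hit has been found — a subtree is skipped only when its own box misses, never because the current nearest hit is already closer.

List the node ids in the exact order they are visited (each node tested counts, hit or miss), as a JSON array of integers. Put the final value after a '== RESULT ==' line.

Walk:
N0 x:[58/3,97/3] y:[39/2,81/2] z:[-23,20] -> hit [39/2,20], descend [12, 17]
  N12 x:[58/3,22] y:[39/2,79/2] z:[-17,20] -> hit [39/2,20], descend [21, 26]
    N21 x:[58/3,22] y:[26,65/2] z:[-17,10] -> miss, prune
    N26 x:[58/3,62/3] y:[39/2,79/2] z:[10,20] -> hit [39/2,20], descend [1, 16]
      N1 x:[58/3,62/3] y:[39/2,45/2] z:[10,20] -> hit [39/2,20], descend [4, 20]
        N4 x:[58/3,62/3] y:[41/2,45/2] z:[10,16] -> miss, prune
        N20 x:[20,62/3] y:[39/2,43/2] z:[15,20] -> hit [20,20] leaf, test {P13@t=20}
      N16 x:[58/3,20] y:[75/2,79/2] z:[18,20] -> miss, prune
  N17 x:[80/3,97/3] y:[41/2,81/2] z:[-23,16] -> miss, prune

Summary -> nodes [0, 12, 21, 26, 1, 4, 20, 16, 17]; box-tests=9; leaf-entries=1; first=P13

== RESULT ==
[0, 12, 21, 26, 1, 4, 20, 16, 17]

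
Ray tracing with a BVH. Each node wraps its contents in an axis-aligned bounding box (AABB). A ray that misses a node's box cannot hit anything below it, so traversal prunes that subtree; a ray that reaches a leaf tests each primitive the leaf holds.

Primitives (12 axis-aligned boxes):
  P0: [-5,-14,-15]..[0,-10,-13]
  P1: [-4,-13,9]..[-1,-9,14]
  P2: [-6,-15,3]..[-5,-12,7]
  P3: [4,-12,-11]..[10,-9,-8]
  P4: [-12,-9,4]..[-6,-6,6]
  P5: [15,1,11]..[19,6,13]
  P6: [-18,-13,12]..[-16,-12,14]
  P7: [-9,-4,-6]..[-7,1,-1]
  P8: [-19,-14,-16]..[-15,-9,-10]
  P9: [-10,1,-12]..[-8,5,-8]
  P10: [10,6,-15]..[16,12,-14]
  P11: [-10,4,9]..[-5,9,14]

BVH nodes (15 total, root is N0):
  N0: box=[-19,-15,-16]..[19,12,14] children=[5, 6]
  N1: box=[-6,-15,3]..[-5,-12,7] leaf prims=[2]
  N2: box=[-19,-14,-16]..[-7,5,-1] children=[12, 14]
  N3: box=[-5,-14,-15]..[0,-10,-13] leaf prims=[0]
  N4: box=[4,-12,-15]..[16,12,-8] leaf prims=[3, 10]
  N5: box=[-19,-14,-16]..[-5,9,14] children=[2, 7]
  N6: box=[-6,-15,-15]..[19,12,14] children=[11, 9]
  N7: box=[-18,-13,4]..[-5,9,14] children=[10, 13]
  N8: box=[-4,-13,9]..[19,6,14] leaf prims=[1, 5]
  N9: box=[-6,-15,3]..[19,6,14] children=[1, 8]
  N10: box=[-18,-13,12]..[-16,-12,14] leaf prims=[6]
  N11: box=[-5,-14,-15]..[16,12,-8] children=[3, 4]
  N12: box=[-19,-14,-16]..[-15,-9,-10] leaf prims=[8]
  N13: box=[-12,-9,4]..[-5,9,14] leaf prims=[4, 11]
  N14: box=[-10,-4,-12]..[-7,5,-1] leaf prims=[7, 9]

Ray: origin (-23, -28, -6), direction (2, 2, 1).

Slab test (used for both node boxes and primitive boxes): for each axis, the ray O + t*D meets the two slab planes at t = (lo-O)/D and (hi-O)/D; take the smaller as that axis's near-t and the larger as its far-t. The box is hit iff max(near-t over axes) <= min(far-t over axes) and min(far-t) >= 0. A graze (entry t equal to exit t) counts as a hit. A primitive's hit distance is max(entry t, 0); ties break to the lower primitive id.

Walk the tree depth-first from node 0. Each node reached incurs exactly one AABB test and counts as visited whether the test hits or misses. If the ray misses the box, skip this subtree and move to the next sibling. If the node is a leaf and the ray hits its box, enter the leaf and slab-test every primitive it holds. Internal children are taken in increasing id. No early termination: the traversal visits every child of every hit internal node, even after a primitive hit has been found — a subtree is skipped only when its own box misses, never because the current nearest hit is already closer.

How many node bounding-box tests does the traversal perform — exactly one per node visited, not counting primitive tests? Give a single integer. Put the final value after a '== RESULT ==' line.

Walk:
N0 x:[2,21] y:[13/2,20] z:[-10,20] -> hit [13/2,20], descend [5, 6]
  N5 x:[2,9] y:[7,37/2] z:[-10,20] -> hit [7,9], descend [2, 7]
    N2 x:[2,8] y:[7,33/2] z:[-10,5] -> miss, prune
    N7 x:[5/2,9] y:[15/2,37/2] z:[10,20] -> miss, prune
  N6 x:[17/2,21] y:[13/2,20] z:[-9,20] -> hit [17/2,20], descend [9, 11]
    N9 x:[17/2,21] y:[13/2,17] z:[9,20] -> hit [9,17], descend [1, 8]
      N1 x:[17/2,9] y:[13/2,8] z:[9,13] -> miss, prune
      N8 x:[19/2,21] y:[15/2,17] z:[15,20] -> hit [15,17] leaf, test {P1(miss), P5(miss)}
    N11 x:[9,39/2] y:[7,20] z:[-9,-2] -> miss, prune

Visited [0, 5, 2, 7, 6, 9, 1, 8, 11]. Tests: 9 box, 1 leaf. Nearest: miss.

== RESULT ==
9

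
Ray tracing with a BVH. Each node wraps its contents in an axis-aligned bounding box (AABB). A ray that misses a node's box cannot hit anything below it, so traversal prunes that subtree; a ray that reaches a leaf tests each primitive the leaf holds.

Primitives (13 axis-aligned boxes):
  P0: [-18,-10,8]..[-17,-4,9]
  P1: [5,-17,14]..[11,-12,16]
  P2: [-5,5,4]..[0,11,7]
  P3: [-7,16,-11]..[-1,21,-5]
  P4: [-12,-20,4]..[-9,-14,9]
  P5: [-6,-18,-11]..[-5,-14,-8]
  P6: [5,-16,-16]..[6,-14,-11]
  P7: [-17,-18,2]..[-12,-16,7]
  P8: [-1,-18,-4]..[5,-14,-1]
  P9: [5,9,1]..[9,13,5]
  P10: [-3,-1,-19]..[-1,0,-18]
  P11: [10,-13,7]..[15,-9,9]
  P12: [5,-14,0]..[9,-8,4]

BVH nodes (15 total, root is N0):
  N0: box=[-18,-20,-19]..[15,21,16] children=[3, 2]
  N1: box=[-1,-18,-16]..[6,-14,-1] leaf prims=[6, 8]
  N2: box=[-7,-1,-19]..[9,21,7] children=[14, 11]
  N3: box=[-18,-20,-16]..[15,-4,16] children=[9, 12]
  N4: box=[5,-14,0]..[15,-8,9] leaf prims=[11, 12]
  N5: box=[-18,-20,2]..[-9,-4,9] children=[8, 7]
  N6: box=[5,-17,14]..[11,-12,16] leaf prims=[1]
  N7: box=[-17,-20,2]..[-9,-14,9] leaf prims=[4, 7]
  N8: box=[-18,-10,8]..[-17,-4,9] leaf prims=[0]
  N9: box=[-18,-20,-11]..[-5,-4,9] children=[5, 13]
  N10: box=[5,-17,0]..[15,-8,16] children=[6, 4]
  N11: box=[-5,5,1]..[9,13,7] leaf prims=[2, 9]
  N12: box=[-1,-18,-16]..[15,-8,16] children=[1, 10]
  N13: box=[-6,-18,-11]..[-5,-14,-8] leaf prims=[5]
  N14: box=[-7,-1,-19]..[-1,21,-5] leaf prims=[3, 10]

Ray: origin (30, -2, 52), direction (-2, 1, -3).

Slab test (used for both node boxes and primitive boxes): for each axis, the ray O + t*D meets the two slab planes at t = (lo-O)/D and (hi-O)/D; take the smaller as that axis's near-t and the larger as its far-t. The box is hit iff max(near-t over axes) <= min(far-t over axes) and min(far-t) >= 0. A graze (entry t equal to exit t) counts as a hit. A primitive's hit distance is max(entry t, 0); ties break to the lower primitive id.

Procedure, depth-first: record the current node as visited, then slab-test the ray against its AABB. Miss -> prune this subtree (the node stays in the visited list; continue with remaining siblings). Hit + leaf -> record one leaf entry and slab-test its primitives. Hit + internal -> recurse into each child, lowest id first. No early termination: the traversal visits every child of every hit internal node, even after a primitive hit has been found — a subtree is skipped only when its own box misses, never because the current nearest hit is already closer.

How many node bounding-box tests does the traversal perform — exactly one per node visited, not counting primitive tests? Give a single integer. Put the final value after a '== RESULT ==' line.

Walk:
N0 x:[15/2,24] y:[-18,23] z:[12,71/3] -> hit [12,23], descend [2, 3]
  N2 x:[21/2,37/2] y:[1,23] z:[15,71/3] -> hit [15,37/2], descend [11, 14]
    N11 x:[21/2,35/2] y:[7,15] z:[15,17] -> hit [15,15] leaf, test {P2(miss), P9(miss)}
    N14 x:[31/2,37/2] y:[1,23] z:[19,71/3] -> miss, prune
  N3 x:[15/2,24] y:[-18,-2] z:[12,68/3] -> miss, prune

order=[0, 2, 11, 14, 3]  |boxes|=5  |leaves|=1  hit=miss

== RESULT ==
5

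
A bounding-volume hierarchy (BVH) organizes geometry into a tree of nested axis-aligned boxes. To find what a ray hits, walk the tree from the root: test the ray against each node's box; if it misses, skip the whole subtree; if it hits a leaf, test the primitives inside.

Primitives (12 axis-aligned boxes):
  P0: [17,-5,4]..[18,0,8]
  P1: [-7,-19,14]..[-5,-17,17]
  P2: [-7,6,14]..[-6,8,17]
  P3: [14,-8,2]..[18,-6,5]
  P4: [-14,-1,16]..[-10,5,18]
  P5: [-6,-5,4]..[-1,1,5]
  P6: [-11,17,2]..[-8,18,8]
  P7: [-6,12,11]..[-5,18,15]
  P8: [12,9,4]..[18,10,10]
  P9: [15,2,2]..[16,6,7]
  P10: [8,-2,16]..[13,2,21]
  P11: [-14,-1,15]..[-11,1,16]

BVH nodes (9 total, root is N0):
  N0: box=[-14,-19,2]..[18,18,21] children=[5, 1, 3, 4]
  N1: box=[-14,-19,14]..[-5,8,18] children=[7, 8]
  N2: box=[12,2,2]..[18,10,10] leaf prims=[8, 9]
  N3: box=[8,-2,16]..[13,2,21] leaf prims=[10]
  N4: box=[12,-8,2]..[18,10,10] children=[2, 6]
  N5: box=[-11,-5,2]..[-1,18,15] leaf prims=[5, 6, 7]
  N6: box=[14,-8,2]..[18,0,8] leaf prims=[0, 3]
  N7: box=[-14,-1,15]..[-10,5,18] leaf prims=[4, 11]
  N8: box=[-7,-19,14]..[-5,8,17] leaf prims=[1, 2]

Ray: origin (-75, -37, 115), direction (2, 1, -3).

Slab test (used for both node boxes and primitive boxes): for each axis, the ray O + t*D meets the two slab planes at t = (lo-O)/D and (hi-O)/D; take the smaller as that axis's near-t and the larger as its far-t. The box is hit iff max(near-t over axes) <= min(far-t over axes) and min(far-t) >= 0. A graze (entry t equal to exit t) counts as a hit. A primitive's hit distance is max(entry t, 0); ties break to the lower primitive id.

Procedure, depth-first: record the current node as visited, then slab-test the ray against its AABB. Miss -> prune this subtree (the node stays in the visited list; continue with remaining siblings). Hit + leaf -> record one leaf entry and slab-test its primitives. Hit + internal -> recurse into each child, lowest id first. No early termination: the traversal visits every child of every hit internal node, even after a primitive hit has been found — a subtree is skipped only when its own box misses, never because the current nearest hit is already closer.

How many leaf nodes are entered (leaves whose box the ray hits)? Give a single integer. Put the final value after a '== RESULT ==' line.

Walk:
N0 x:[61/2,93/2] y:[18,55] z:[94/3,113/3] -> hit [94/3,113/3], descend [1, 3, 4, 5]
  N1 x:[61/2,35] y:[18,45] z:[97/3,101/3] -> hit [97/3,101/3], descend [7, 8]
    N7 x:[61/2,65/2] y:[36,42] z:[97/3,100/3] -> miss, prune
    N8 x:[34,35] y:[18,45] z:[98/3,101/3] -> miss, prune
  N3 x:[83/2,44] y:[35,39] z:[94/3,33] -> miss, prune
  N4 x:[87/2,93/2] y:[29,47] z:[35,113/3] -> miss, prune
  N5 x:[32,37] y:[32,55] z:[100/3,113/3] -> hit [100/3,37] leaf, test {P5@t=110/3, P6(miss), P7(miss)}

Summary -> nodes [0, 1, 7, 8, 3, 4, 5]; box-tests=7; leaf-entries=1; first=P5

== RESULT ==
1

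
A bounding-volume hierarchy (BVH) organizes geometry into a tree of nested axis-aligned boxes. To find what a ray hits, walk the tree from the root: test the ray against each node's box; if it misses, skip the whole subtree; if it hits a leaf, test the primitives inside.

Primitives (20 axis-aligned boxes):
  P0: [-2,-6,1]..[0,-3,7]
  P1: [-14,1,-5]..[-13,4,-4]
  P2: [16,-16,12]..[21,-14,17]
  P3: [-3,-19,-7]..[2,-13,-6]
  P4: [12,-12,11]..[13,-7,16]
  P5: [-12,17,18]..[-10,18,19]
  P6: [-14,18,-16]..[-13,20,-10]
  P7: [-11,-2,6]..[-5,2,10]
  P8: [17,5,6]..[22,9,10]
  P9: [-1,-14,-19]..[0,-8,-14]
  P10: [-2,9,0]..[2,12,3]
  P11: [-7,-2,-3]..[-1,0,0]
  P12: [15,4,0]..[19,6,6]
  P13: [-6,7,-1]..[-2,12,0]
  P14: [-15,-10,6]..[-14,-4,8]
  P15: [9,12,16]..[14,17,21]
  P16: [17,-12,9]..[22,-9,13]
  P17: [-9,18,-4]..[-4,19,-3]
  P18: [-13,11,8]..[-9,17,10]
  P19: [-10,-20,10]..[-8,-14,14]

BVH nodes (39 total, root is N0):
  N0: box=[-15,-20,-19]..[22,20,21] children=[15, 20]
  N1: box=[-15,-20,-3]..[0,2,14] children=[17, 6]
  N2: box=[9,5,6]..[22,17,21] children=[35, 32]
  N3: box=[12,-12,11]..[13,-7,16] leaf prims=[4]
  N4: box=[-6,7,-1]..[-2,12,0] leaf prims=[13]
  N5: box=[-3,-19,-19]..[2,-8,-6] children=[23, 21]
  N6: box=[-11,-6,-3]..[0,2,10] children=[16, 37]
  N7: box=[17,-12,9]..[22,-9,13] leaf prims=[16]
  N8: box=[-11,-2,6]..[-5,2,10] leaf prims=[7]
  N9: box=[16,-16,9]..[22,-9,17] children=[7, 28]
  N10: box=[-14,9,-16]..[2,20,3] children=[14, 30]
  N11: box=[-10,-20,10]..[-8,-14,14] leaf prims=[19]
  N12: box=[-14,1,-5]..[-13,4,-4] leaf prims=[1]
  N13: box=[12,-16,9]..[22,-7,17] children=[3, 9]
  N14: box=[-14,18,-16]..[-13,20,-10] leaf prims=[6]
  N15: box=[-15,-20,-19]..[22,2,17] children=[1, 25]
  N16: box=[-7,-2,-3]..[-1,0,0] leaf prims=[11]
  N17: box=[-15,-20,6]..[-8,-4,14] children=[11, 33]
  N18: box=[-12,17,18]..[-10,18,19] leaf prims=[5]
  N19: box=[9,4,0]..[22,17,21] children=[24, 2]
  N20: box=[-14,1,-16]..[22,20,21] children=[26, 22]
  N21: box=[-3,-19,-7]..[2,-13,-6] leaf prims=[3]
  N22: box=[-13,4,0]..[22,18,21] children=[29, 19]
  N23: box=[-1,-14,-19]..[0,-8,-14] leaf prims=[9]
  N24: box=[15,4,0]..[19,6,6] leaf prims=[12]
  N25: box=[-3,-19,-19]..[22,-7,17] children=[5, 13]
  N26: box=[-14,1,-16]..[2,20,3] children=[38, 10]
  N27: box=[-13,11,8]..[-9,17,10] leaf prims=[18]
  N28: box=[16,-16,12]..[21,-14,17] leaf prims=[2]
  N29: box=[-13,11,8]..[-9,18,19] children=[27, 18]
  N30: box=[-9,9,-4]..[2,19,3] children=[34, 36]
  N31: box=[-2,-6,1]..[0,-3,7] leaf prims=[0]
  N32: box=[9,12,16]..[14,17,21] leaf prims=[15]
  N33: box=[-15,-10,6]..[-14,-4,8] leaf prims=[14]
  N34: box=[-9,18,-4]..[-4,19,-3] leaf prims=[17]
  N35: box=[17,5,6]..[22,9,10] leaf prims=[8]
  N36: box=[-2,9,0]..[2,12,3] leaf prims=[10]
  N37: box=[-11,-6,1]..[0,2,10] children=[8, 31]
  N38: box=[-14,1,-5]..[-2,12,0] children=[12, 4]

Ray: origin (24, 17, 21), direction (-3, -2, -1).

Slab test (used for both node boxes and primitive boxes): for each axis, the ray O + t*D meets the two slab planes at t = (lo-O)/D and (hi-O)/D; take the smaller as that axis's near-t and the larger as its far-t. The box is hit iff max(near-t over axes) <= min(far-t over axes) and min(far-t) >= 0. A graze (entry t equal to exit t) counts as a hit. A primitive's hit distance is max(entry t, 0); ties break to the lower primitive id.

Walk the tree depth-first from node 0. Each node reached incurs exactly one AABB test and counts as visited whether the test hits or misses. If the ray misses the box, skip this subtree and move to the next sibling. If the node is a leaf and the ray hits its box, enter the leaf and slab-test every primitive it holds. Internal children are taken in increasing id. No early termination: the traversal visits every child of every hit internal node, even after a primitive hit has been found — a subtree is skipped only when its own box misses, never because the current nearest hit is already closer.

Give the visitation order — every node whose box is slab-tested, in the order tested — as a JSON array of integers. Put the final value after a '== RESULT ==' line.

Walk:
N0 x:[2/3,13] y:[-3/2,37/2] z:[0,40] -> hit [2/3,13], descend [15, 20]
  N15 x:[2/3,13] y:[15/2,37/2] z:[4,40] -> hit [15/2,13], descend [1, 25]
    N1 x:[8,13] y:[15/2,37/2] z:[7,24] -> hit [8,13], descend [6, 17]
      N6 x:[8,35/3] y:[15/2,23/2] z:[11,24] -> hit [11,23/2], descend [16, 37]
        N16 x:[25/3,31/3] y:[17/2,19/2] z:[21,24] -> miss, prune
        N37 x:[8,35/3] y:[15/2,23/2] z:[11,20] -> hit [11,23/2], descend [8, 31]
          N8 x:[29/3,35/3] y:[15/2,19/2] z:[11,15] -> miss, prune
          N31 x:[8,26/3] y:[10,23/2] z:[14,20] -> miss, prune
      N17 x:[32/3,13] y:[21/2,37/2] z:[7,15] -> hit [32/3,13], descend [11, 33]
        N11 x:[32/3,34/3] y:[31/2,37/2] z:[7,11] -> miss, prune
        N33 x:[38/3,13] y:[21/2,27/2] z:[13,15] -> hit [13,13] leaf, test {P14@t=13}
    N25 x:[2/3,9] y:[12,18] z:[4,40] -> miss, prune
  N20 x:[2/3,38/3] y:[-3/2,8] z:[0,37] -> hit [2/3,8], descend [22, 26]
    N22 x:[2/3,37/3] y:[-1/2,13/2] z:[0,21] -> hit [2/3,13/2], descend [19, 29]
      N19 x:[2/3,5] y:[0,13/2] z:[0,21] -> hit [2/3,5], descend [2, 24]
        N2 x:[2/3,5] y:[0,6] z:[0,15] -> hit [2/3,5], descend [32, 35]
          N32 x:[10/3,5] y:[0,5/2] z:[0,5] -> miss, prune
          N35 x:[2/3,7/3] y:[4,6] z:[11,15] -> miss, prune
        N24 x:[5/3,3] y:[11/2,13/2] z:[15,21] -> miss, prune
      N29 x:[11,37/3] y:[-1/2,3] z:[2,13] -> miss, prune
    N26 x:[22/3,38/3] y:[-3/2,8] z:[18,37] -> miss, prune

21 AABB tests over nodes [0, 15, 1, 6, 16, 37, 8, 31, 17, 11, 33, 25, 20, 22, 19, 2, 32, 35, 24, 29, 26]; 1 leaf entered; closest P14.

== RESULT ==
[0, 15, 1, 6, 16, 37, 8, 31, 17, 11, 33, 25, 20, 22, 19, 2, 32, 35, 24, 29, 26]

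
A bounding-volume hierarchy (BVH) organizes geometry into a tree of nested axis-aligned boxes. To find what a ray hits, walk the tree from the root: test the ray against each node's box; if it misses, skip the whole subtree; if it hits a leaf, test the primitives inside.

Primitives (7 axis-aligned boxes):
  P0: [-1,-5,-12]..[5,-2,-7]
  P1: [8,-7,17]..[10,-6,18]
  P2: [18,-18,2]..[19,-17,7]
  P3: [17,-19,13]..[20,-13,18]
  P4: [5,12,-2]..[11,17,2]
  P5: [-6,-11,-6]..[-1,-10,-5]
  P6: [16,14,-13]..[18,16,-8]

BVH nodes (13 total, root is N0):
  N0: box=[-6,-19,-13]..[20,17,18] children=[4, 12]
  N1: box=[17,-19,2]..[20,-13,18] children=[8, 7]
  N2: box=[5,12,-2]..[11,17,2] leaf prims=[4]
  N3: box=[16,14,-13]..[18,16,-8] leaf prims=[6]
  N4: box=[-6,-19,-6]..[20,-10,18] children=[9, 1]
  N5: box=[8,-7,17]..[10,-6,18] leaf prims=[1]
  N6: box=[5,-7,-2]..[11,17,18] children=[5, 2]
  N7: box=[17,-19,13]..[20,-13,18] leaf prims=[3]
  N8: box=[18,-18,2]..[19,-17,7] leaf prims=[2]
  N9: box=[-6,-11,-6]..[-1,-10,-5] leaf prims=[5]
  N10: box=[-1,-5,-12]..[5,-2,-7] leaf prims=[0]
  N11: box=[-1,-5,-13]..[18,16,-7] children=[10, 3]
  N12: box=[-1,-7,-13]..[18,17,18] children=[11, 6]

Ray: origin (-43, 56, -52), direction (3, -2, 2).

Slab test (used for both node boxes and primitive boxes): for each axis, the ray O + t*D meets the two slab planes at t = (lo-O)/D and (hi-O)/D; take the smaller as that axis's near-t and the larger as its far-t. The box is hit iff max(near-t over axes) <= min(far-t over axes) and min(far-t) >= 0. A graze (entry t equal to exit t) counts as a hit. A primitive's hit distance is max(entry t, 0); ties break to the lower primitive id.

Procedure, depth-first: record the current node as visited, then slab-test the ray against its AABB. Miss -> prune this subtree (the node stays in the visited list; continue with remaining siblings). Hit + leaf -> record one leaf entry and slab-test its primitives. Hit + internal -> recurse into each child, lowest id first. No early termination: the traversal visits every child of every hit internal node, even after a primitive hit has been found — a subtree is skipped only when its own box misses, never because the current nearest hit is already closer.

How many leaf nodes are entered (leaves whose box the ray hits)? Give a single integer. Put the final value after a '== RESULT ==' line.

Traverse from the root:
N0 x:[37/3,21] y:[39/2,75/2] z:[39/2,35] -> hit [39/2,21], descend [4, 12]
  N4 x:[37/3,21] y:[33,75/2] z:[23,35] -> miss, prune
  N12 x:[14,61/3] y:[39/2,63/2] z:[39/2,35] -> hit [39/2,61/3], descend [6, 11]
    N6 x:[16,18] y:[39/2,63/2] z:[25,35] -> miss, prune
    N11 x:[14,61/3] y:[20,61/2] z:[39/2,45/2] -> hit [20,61/3], descend [3, 10]
      N3 x:[59/3,61/3] y:[20,21] z:[39/2,22] -> hit [20,61/3] leaf, test {P6@t=20}
      N10 x:[14,16] y:[29,61/2] z:[20,45/2] -> miss, prune

order=[0, 4, 12, 6, 11, 3, 10]  |boxes|=7  |leaves|=1  hit=P6

== RESULT ==
1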